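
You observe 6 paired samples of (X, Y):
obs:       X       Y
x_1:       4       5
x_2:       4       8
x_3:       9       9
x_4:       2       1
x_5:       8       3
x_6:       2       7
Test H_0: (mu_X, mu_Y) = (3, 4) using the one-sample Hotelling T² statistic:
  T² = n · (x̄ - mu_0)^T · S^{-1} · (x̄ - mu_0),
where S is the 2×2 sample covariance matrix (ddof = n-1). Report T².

Step 1 — sample mean vector:
  mean(X) = (4 + 4 + 9 + 2 + 8 + 2) / 6 = 29/6 = 4.8333
  mean(Y) = (5 + 8 + 9 + 1 + 3 + 7) / 6 = 33/6 = 5.5
  x̄ = (4.8333, 5.5),  deviation x̄ - mu_0 = (4.8333, 5.5) - (3, 4) = (1.8333, 1.5).

Step 2 — sample covariance matrix, S[i,j] = (1/(n-1)) · Σ_k (x_{k,i} - mean_i) · (x_{k,j} - mean_j), divisor n-1 = 5:
  S[X,X] = ((-0.8333)·(-0.8333) + (-0.8333)·(-0.8333) + (4.1667)·(4.1667) + (-2.8333)·(-2.8333) + (3.1667)·(3.1667) + (-2.8333)·(-2.8333)) / 5 = 44.8333/5 = 8.9667
  S[X,Y] = ((-0.8333)·(-0.5) + (-0.8333)·(2.5) + (4.1667)·(3.5) + (-2.8333)·(-4.5) + (3.1667)·(-2.5) + (-2.8333)·(1.5)) / 5 = 13.5/5 = 2.7
  S[Y,Y] = ((-0.5)·(-0.5) + (2.5)·(2.5) + (3.5)·(3.5) + (-4.5)·(-4.5) + (-2.5)·(-2.5) + (1.5)·(1.5)) / 5 = 47.5/5 = 9.5
  S = [[8.9667, 2.7],
 [2.7, 9.5]].

Step 3 — invert S. det(S) = 8.9667·9.5 - (2.7)² = 77.8933.
  S^{-1} = (1/det) · [[d, -b], [-b, a]] = [[0.122, -0.0347],
 [-0.0347, 0.1151]].

Step 4 — quadratic form (x̄ - mu_0)^T · S^{-1} · (x̄ - mu_0):
  S^{-1} · (x̄ - mu_0) = (0.1716, 0.1091),
  (x̄ - mu_0)^T · [...] = (1.8333)·(0.1716) + (1.5)·(0.1091) = 0.4783.

Step 5 — scale by n: T² = 6 · 0.4783 = 2.8697.

T² ≈ 2.8697


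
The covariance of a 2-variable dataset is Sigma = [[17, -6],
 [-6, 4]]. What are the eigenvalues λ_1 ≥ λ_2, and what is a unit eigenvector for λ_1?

Step 1 — characteristic polynomial of 2×2 Sigma:
  det(Sigma - λI) = λ² - trace · λ + det = 0.
  trace = 17 + 4 = 21, det = 17·4 - (-6)² = 32.
Step 2 — discriminant:
  Δ = trace² - 4·det = 441 - 128 = 313.
Step 3 — eigenvalues:
  λ = (trace ± √Δ)/2 = (21 ± 17.6918)/2,
  λ_1 = 19.3459,  λ_2 = 1.6541.

Step 4 — unit eigenvector for λ_1: solve (Sigma - λ_1 I)v = 0. First row:
  (17 - 19.3459)·v_x + (-6)·v_y = 0, i.e. (-2.3459)·v_x + (-6)·v_y = 0,
  so v ∝ (b, λ_1 - a) = (-6, 2.3459); multiply by -1 so the first entry is positive: u = (6, -2.3459).
  ||u|| = √((6)² + (-2.3459)²) = √(41.5033) ≈ 6.4423,
  v_1 = u/||u|| ≈ (0.9313, -0.3641) (||v_1|| = 1).

λ_1 = 19.3459,  λ_2 = 1.6541;  v_1 ≈ (0.9313, -0.3641)


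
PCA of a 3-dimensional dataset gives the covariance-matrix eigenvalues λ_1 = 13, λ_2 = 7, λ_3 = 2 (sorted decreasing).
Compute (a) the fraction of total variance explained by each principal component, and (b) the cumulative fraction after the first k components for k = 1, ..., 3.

Step 1 — total variance = trace(Sigma) = Σ λ_i = 13 + 7 + 2 = 22.

Step 2 — fraction explained by component i = λ_i / Σ λ:
  PC1: 13/22 = 0.5909
  PC2: 7/22 = 0.3182
  PC3: 2/22 = 0.0909

Step 3 — cumulative fraction after k components = (λ_1 + ... + λ_k) / Σ λ:
  k = 1: 13/22 = 0.5909
  k = 2: (13 + 7)/22 = 20/22 = 0.9091
  k = 3: (13 + 7 + 2)/22 = 22/22 = 1

Summary (fraction, with percent):

explained: PC1 0.5909 (59.09%), PC2 0.3182 (31.82%), PC3 0.0909 (9.09%);  cumulative: 0.5909, 0.9091, 1


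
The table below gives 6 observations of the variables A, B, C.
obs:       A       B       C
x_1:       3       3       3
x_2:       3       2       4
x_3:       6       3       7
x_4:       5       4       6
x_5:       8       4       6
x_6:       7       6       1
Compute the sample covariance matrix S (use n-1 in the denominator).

Step 1 — column means:
  mean(A) = (3 + 3 + 6 + 5 + 8 + 7) / 6 = 32/6 = 5.3333
  mean(B) = (3 + 2 + 3 + 4 + 4 + 6) / 6 = 22/6 = 3.6667
  mean(C) = (3 + 4 + 7 + 6 + 6 + 1) / 6 = 27/6 = 4.5

Step 2 — sample covariance S[i,j] = (1/(n-1)) · Σ_k (x_{k,i} - mean_i) · (x_{k,j} - mean_j), with n-1 = 5.
  S[A,A] = ((-2.3333)·(-2.3333) + (-2.3333)·(-2.3333) + (0.6667)·(0.6667) + (-0.3333)·(-0.3333) + (2.6667)·(2.6667) + (1.6667)·(1.6667)) / 5 = 21.3333/5 = 4.2667
  S[A,B] = ((-2.3333)·(-0.6667) + (-2.3333)·(-1.6667) + (0.6667)·(-0.6667) + (-0.3333)·(0.3333) + (2.6667)·(0.3333) + (1.6667)·(2.3333)) / 5 = 9.6667/5 = 1.9333
  S[A,C] = ((-2.3333)·(-1.5) + (-2.3333)·(-0.5) + (0.6667)·(2.5) + (-0.3333)·(1.5) + (2.6667)·(1.5) + (1.6667)·(-3.5)) / 5 = 4/5 = 0.8
  S[B,B] = ((-0.6667)·(-0.6667) + (-1.6667)·(-1.6667) + (-0.6667)·(-0.6667) + (0.3333)·(0.3333) + (0.3333)·(0.3333) + (2.3333)·(2.3333)) / 5 = 9.3333/5 = 1.8667
  S[B,C] = ((-0.6667)·(-1.5) + (-1.6667)·(-0.5) + (-0.6667)·(2.5) + (0.3333)·(1.5) + (0.3333)·(1.5) + (2.3333)·(-3.5)) / 5 = -7/5 = -1.4
  S[C,C] = ((-1.5)·(-1.5) + (-0.5)·(-0.5) + (2.5)·(2.5) + (1.5)·(1.5) + (1.5)·(1.5) + (-3.5)·(-3.5)) / 5 = 25.5/5 = 5.1

S is symmetric (S[j,i] = S[i,j]). Assembling:

S = [[4.2667, 1.9333, 0.8],
 [1.9333, 1.8667, -1.4],
 [0.8, -1.4, 5.1]]


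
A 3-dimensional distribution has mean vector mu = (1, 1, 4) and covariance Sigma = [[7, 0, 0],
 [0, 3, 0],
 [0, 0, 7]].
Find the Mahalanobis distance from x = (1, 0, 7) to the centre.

Step 1 — centre the observation: (x - mu) = (0, -1, 3).

Step 2 — invert Sigma (cofactor / det for 3×3, or solve directly):
  Sigma^{-1} = [[0.1429, 0, 0],
 [0, 0.3333, 0],
 [0, 0, 0.1429]].

Step 3 — form the quadratic (x - mu)^T · Sigma^{-1} · (x - mu):
  Sigma^{-1} · (x - mu) = (0, -0.3333, 0.4286).
  (x - mu)^T · [Sigma^{-1} · (x - mu)] = (0)·(0) + (-1)·(-0.3333) + (3)·(0.4286) = 1.619.

Step 4 — take square root: d = √(1.619) ≈ 1.2724.

d(x, mu) = √(1.619) ≈ 1.2724


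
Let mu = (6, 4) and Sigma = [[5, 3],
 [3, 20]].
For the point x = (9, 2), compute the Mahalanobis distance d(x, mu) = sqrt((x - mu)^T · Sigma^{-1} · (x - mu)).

Step 1 — centre the observation: (x - mu) = (3, -2).

Step 2 — invert Sigma. det(Sigma) = 5·20 - (3)² = 91.
  Sigma^{-1} = (1/det) · [[d, -b], [-b, a]] = [[0.2198, -0.033],
 [-0.033, 0.0549]].

Step 3 — form the quadratic (x - mu)^T · Sigma^{-1} · (x - mu):
  Sigma^{-1} · (x - mu) = (0.7253, -0.2088).
  (x - mu)^T · [Sigma^{-1} · (x - mu)] = (3)·(0.7253) + (-2)·(-0.2088) = 2.5934.

Step 4 — take square root: d = √(2.5934) ≈ 1.6104.

d(x, mu) = √(2.5934) ≈ 1.6104


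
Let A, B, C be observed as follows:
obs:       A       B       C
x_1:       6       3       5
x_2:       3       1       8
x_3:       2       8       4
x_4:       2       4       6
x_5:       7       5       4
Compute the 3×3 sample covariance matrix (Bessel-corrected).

Step 1 — column means:
  mean(A) = (6 + 3 + 2 + 2 + 7) / 5 = 20/5 = 4
  mean(B) = (3 + 1 + 8 + 4 + 5) / 5 = 21/5 = 4.2
  mean(C) = (5 + 8 + 4 + 6 + 4) / 5 = 27/5 = 5.4

Step 2 — sample covariance S[i,j] = (1/(n-1)) · Σ_k (x_{k,i} - mean_i) · (x_{k,j} - mean_j), with n-1 = 4.
  S[A,A] = ((2)·(2) + (-1)·(-1) + (-2)·(-2) + (-2)·(-2) + (3)·(3)) / 4 = 22/4 = 5.5
  S[A,B] = ((2)·(-1.2) + (-1)·(-3.2) + (-2)·(3.8) + (-2)·(-0.2) + (3)·(0.8)) / 4 = -4/4 = -1
  S[A,C] = ((2)·(-0.4) + (-1)·(2.6) + (-2)·(-1.4) + (-2)·(0.6) + (3)·(-1.4)) / 4 = -6/4 = -1.5
  S[B,B] = ((-1.2)·(-1.2) + (-3.2)·(-3.2) + (3.8)·(3.8) + (-0.2)·(-0.2) + (0.8)·(0.8)) / 4 = 26.8/4 = 6.7
  S[B,C] = ((-1.2)·(-0.4) + (-3.2)·(2.6) + (3.8)·(-1.4) + (-0.2)·(0.6) + (0.8)·(-1.4)) / 4 = -14.4/4 = -3.6
  S[C,C] = ((-0.4)·(-0.4) + (2.6)·(2.6) + (-1.4)·(-1.4) + (0.6)·(0.6) + (-1.4)·(-1.4)) / 4 = 11.2/4 = 2.8

S is symmetric (S[j,i] = S[i,j]). Assembling:

S = [[5.5, -1, -1.5],
 [-1, 6.7, -3.6],
 [-1.5, -3.6, 2.8]]


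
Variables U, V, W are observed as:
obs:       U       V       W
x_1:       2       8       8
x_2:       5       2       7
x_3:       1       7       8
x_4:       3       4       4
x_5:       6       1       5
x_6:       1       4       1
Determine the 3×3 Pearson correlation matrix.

Step 1 — column means:
  mean(U) = (2 + 5 + 1 + 3 + 6 + 1) / 6 = 18/6 = 3
  mean(V) = (8 + 2 + 7 + 4 + 1 + 4) / 6 = 26/6 = 4.3333
  mean(W) = (8 + 7 + 8 + 4 + 5 + 1) / 6 = 33/6 = 5.5

Step 2 — sample variances and covariances s[i,j] = (1/(n-1)) · Σ_k (x_{k,i} - mean_i) · (x_{k,j} - mean_j), with n-1 = 5:
  s[U,U] = ((-1)·(-1) + (2)·(2) + (-2)·(-2) + (0)·(0) + (3)·(3) + (-2)·(-2)) / 5 = 22/5 = 4.4
  s[U,V] = ((-1)·(3.6667) + (2)·(-2.3333) + (-2)·(2.6667) + (0)·(-0.3333) + (3)·(-3.3333) + (-2)·(-0.3333)) / 5 = -23/5 = -4.6
  s[U,W] = ((-1)·(2.5) + (2)·(1.5) + (-2)·(2.5) + (0)·(-1.5) + (3)·(-0.5) + (-2)·(-4.5)) / 5 = 3/5 = 0.6
  s[V,V] = ((3.6667)·(3.6667) + (-2.3333)·(-2.3333) + (2.6667)·(2.6667) + (-0.3333)·(-0.3333) + (-3.3333)·(-3.3333) + (-0.3333)·(-0.3333)) / 5 = 37.3333/5 = 7.4667
  s[V,W] = ((3.6667)·(2.5) + (-2.3333)·(1.5) + (2.6667)·(2.5) + (-0.3333)·(-1.5) + (-3.3333)·(-0.5) + (-0.3333)·(-4.5)) / 5 = 16/5 = 3.2
  s[W,W] = ((2.5)·(2.5) + (1.5)·(1.5) + (2.5)·(2.5) + (-1.5)·(-1.5) + (-0.5)·(-0.5) + (-4.5)·(-4.5)) / 5 = 37.5/5 = 7.5
  Sample standard deviations s_i = √(s[i,i]):
  s(U) = √(4.4) = 2.0976
  s(V) = √(7.4667) = 2.7325
  s(W) = √(7.5) = 2.7386

Step 3 — r_{ij} = s_{ij} / (s_i · s_j):
  r[U,U] = 1 (diagonal).
  r[U,V] = -4.6 / (2.0976 · 2.7325) = -4.6 / 5.7318 = -0.8025
  r[U,W] = 0.6 / (2.0976 · 2.7386) = 0.6 / 5.7446 = 0.1044
  r[V,V] = 1 (diagonal).
  r[V,W] = 3.2 / (2.7325 · 2.7386) = 3.2 / 7.4833 = 0.4276
  r[W,W] = 1 (diagonal).

R is symmetric with unit diagonal. Assembling:

R = [[1, -0.8025, 0.1044],
 [-0.8025, 1, 0.4276],
 [0.1044, 0.4276, 1]]


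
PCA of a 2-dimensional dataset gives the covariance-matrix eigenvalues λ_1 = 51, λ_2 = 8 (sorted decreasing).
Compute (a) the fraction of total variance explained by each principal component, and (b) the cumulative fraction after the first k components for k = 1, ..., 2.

Step 1 — total variance = trace(Sigma) = Σ λ_i = 51 + 8 = 59.

Step 2 — fraction explained by component i = λ_i / Σ λ:
  PC1: 51/59 = 0.8644
  PC2: 8/59 = 0.1356

Step 3 — cumulative fraction after k components = (λ_1 + ... + λ_k) / Σ λ:
  k = 1: 51/59 = 0.8644
  k = 2: (51 + 8)/59 = 59/59 = 1

Summary (fraction, with percent):

explained: PC1 0.8644 (86.44%), PC2 0.1356 (13.56%);  cumulative: 0.8644, 1


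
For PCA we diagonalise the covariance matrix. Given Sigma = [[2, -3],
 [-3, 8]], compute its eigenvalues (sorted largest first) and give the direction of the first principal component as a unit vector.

Step 1 — characteristic polynomial of 2×2 Sigma:
  det(Sigma - λI) = λ² - trace · λ + det = 0.
  trace = 2 + 8 = 10, det = 2·8 - (-3)² = 7.
Step 2 — discriminant:
  Δ = trace² - 4·det = 100 - 28 = 72.
Step 3 — eigenvalues:
  λ = (trace ± √Δ)/2 = (10 ± 8.4853)/2,
  λ_1 = 9.2426,  λ_2 = 0.7574.

Step 4 — unit eigenvector for λ_1: solve (Sigma - λ_1 I)v = 0. First row:
  (2 - 9.2426)·v_x + (-3)·v_y = 0, i.e. (-7.2426)·v_x + (-3)·v_y = 0,
  so v ∝ (b, λ_1 - a) = (-3, 7.2426); multiply by -1 so the first entry is positive: u = (3, -7.2426).
  ||u|| = √((3)² + (-7.2426)²) = √(61.4558) ≈ 7.8394,
  v_1 = u/||u|| ≈ (0.3827, -0.9239) (||v_1|| = 1).

λ_1 = 9.2426,  λ_2 = 0.7574;  v_1 ≈ (0.3827, -0.9239)


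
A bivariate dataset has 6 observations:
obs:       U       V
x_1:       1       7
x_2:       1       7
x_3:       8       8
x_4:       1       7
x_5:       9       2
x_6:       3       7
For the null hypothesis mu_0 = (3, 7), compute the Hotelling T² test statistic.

Step 1 — sample mean vector:
  mean(U) = (1 + 1 + 8 + 1 + 9 + 3) / 6 = 23/6 = 3.8333
  mean(V) = (7 + 7 + 8 + 7 + 2 + 7) / 6 = 38/6 = 6.3333
  x̄ = (3.8333, 6.3333),  deviation x̄ - mu_0 = (3.8333, 6.3333) - (3, 7) = (0.8333, -0.6667).

Step 2 — sample covariance matrix, S[i,j] = (1/(n-1)) · Σ_k (x_{k,i} - mean_i) · (x_{k,j} - mean_j), divisor n-1 = 5:
  S[U,U] = ((-2.8333)·(-2.8333) + (-2.8333)·(-2.8333) + (4.1667)·(4.1667) + (-2.8333)·(-2.8333) + (5.1667)·(5.1667) + (-0.8333)·(-0.8333)) / 5 = 68.8333/5 = 13.7667
  S[U,V] = ((-2.8333)·(0.6667) + (-2.8333)·(0.6667) + (4.1667)·(1.6667) + (-2.8333)·(0.6667) + (5.1667)·(-4.3333) + (-0.8333)·(0.6667)) / 5 = -21.6667/5 = -4.3333
  S[V,V] = ((0.6667)·(0.6667) + (0.6667)·(0.6667) + (1.6667)·(1.6667) + (0.6667)·(0.6667) + (-4.3333)·(-4.3333) + (0.6667)·(0.6667)) / 5 = 23.3333/5 = 4.6667
  S = [[13.7667, -4.3333],
 [-4.3333, 4.6667]].

Step 3 — invert S. det(S) = 13.7667·4.6667 - (-4.3333)² = 45.4667.
  S^{-1} = (1/det) · [[d, -b], [-b, a]] = [[0.1026, 0.0953],
 [0.0953, 0.3028]].

Step 4 — quadratic form (x̄ - mu_0)^T · S^{-1} · (x̄ - mu_0):
  S^{-1} · (x̄ - mu_0) = (0.022, -0.1224),
  (x̄ - mu_0)^T · [...] = (0.8333)·(0.022) + (-0.6667)·(-0.1224) = 0.1.

Step 5 — scale by n: T² = 6 · 0.1 = 0.5997.

T² ≈ 0.5997


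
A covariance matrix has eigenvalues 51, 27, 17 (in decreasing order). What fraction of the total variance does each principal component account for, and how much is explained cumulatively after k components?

Step 1 — total variance = trace(Sigma) = Σ λ_i = 51 + 27 + 17 = 95.

Step 2 — fraction explained by component i = λ_i / Σ λ:
  PC1: 51/95 = 0.5368
  PC2: 27/95 = 0.2842
  PC3: 17/95 = 0.1789

Step 3 — cumulative fraction after k components = (λ_1 + ... + λ_k) / Σ λ:
  k = 1: 51/95 = 0.5368
  k = 2: (51 + 27)/95 = 78/95 = 0.8211
  k = 3: (51 + 27 + 17)/95 = 95/95 = 1

Summary (fraction, with percent):

explained: PC1 0.5368 (53.68%), PC2 0.2842 (28.42%), PC3 0.1789 (17.89%);  cumulative: 0.5368, 0.8211, 1


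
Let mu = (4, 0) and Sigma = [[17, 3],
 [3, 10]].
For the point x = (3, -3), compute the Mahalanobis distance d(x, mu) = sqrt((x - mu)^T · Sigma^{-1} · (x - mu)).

Step 1 — centre the observation: (x - mu) = (-1, -3).

Step 2 — invert Sigma. det(Sigma) = 17·10 - (3)² = 161.
  Sigma^{-1} = (1/det) · [[d, -b], [-b, a]] = [[0.0621, -0.0186],
 [-0.0186, 0.1056]].

Step 3 — form the quadratic (x - mu)^T · Sigma^{-1} · (x - mu):
  Sigma^{-1} · (x - mu) = (-0.0062, -0.2981).
  (x - mu)^T · [Sigma^{-1} · (x - mu)] = (-1)·(-0.0062) + (-3)·(-0.2981) = 0.9006.

Step 4 — take square root: d = √(0.9006) ≈ 0.949.

d(x, mu) = √(0.9006) ≈ 0.949


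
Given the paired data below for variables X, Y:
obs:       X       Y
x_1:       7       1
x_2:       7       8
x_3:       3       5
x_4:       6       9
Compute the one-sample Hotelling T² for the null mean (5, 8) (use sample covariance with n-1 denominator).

Step 1 — sample mean vector:
  mean(X) = (7 + 7 + 3 + 6) / 4 = 23/4 = 5.75
  mean(Y) = (1 + 8 + 5 + 9) / 4 = 23/4 = 5.75
  x̄ = (5.75, 5.75),  deviation x̄ - mu_0 = (5.75, 5.75) - (5, 8) = (0.75, -2.25).

Step 2 — sample covariance matrix, S[i,j] = (1/(n-1)) · Σ_k (x_{k,i} - mean_i) · (x_{k,j} - mean_j), divisor n-1 = 3:
  S[X,X] = ((1.25)·(1.25) + (1.25)·(1.25) + (-2.75)·(-2.75) + (0.25)·(0.25)) / 3 = 10.75/3 = 3.5833
  S[X,Y] = ((1.25)·(-4.75) + (1.25)·(2.25) + (-2.75)·(-0.75) + (0.25)·(3.25)) / 3 = -0.25/3 = -0.0833
  S[Y,Y] = ((-4.75)·(-4.75) + (2.25)·(2.25) + (-0.75)·(-0.75) + (3.25)·(3.25)) / 3 = 38.75/3 = 12.9167
  S = [[3.5833, -0.0833],
 [-0.0833, 12.9167]].

Step 3 — invert S. det(S) = 3.5833·12.9167 - (-0.0833)² = 46.2778.
  S^{-1} = (1/det) · [[d, -b], [-b, a]] = [[0.2791, 0.0018],
 [0.0018, 0.0774]].

Step 4 — quadratic form (x̄ - mu_0)^T · S^{-1} · (x̄ - mu_0):
  S^{-1} · (x̄ - mu_0) = (0.2053, -0.1729),
  (x̄ - mu_0)^T · [...] = (0.75)·(0.2053) + (-2.25)·(-0.1729) = 0.5429.

Step 5 — scale by n: T² = 4 · 0.5429 = 2.1717.

T² ≈ 2.1717


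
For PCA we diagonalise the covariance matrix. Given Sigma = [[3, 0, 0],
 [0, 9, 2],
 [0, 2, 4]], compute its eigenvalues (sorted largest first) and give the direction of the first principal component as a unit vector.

Step 1 — characteristic polynomial p(λ) = det(λI - Sigma) = λ³ - tr·λ² + c_1·λ - det, where tr = trace, c_1 = sum of the principal 2×2 minors, det = det(Sigma):
  tr = 3 + 9 + 4 = 16,
  c_1 = (3·9 - (0)²) + (3·4 - (0)²) + (9·4 - (2)²) = 27 + 12 + 32 = 71,
  det = 3·(9·4 - (2)²) - (0)·((0)·4 - (2)·(0)) + (0)·((0)·(2) - 9·(0)) = 3·(32) - (0)·(0) + (0)·(0) = 96.
  So p(λ) = λ³ - 16λ² + 71λ - 96.
Step 2 — look for an integer root (rational root theorem: any rational root is an integer divisor of 96). Testing λ = 3:
  p(3) = 27 - 144 + 213 - 96 = 0  ✓
  Dividing out (λ - 3): p(λ) = (λ - 3)(λ² - 13λ + 32).
Step 3 — remaining eigenvalues from the quadratic λ² - 13λ + 32 = 0:
  Δ = 13² - 4·32 = 169 - 128 = 41,  λ = (13 ± √41)/2 = (13 ± 6.4031)/2 ≈ 9.7016 or 3.2984.
  Sorted: λ_1 = 9.7016,  λ_2 = 3.2984,  λ_3 = 3  (check: sum = 16 = tr ✓).

Step 4 — unit eigenvector for λ_1 ≈ 9.7016: v spans the null space of (Sigma - λ_1 I), whose rows are
  r_1 = (-6.7016, 0, 0),  r_2 = (0, -0.7016, 2),  r_3 = (0, 2, -5.7016).
  v is orthogonal to every row, so take v ∝ r_1 × r_2 = ((0)·(2) - (0)·(-0.7016), (0)·(0) - (-6.7016)·(2), (-6.7016)·(-0.7016) - (0)·(0)) ≈ (0, 13.4031, 4.7016).
  Let u = (0, 13.4031, 4.7016).
  ||u|| = √((0)² + (13.4031)² + (4.7016)²) = √(201.7484) ≈ 14.2038,  v_1 = u/||u|| ≈ (0, 0.9436, 0.331) (||v_1|| = 1).

λ_1 = 9.7016,  λ_2 = 3.2984,  λ_3 = 3;  v_1 ≈ (0, 0.9436, 0.331)


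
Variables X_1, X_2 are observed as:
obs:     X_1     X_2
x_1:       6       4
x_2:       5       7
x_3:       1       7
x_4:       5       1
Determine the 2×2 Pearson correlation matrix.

Step 1 — column means:
  mean(X_1) = (6 + 5 + 1 + 5) / 4 = 17/4 = 4.25
  mean(X_2) = (4 + 7 + 7 + 1) / 4 = 19/4 = 4.75

Step 2 — sample variances and covariances s[i,j] = (1/(n-1)) · Σ_k (x_{k,i} - mean_i) · (x_{k,j} - mean_j), with n-1 = 3:
  s[X_1,X_1] = ((1.75)·(1.75) + (0.75)·(0.75) + (-3.25)·(-3.25) + (0.75)·(0.75)) / 3 = 14.75/3 = 4.9167
  s[X_1,X_2] = ((1.75)·(-0.75) + (0.75)·(2.25) + (-3.25)·(2.25) + (0.75)·(-3.75)) / 3 = -9.75/3 = -3.25
  s[X_2,X_2] = ((-0.75)·(-0.75) + (2.25)·(2.25) + (2.25)·(2.25) + (-3.75)·(-3.75)) / 3 = 24.75/3 = 8.25
  Sample standard deviations s_i = √(s[i,i]):
  s(X_1) = √(4.9167) = 2.2174
  s(X_2) = √(8.25) = 2.8723

Step 3 — r_{ij} = s_{ij} / (s_i · s_j):
  r[X_1,X_1] = 1 (diagonal).
  r[X_1,X_2] = -3.25 / (2.2174 · 2.8723) = -3.25 / 6.3689 = -0.5103
  r[X_2,X_2] = 1 (diagonal).

R is symmetric with unit diagonal. Assembling:

R = [[1, -0.5103],
 [-0.5103, 1]]


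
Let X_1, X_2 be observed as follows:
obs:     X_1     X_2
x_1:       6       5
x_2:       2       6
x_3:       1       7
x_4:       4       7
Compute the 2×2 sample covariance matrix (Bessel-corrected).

Step 1 — column means:
  mean(X_1) = (6 + 2 + 1 + 4) / 4 = 13/4 = 3.25
  mean(X_2) = (5 + 6 + 7 + 7) / 4 = 25/4 = 6.25

Step 2 — sample covariance S[i,j] = (1/(n-1)) · Σ_k (x_{k,i} - mean_i) · (x_{k,j} - mean_j), with n-1 = 3.
  S[X_1,X_1] = ((2.75)·(2.75) + (-1.25)·(-1.25) + (-2.25)·(-2.25) + (0.75)·(0.75)) / 3 = 14.75/3 = 4.9167
  S[X_1,X_2] = ((2.75)·(-1.25) + (-1.25)·(-0.25) + (-2.25)·(0.75) + (0.75)·(0.75)) / 3 = -4.25/3 = -1.4167
  S[X_2,X_2] = ((-1.25)·(-1.25) + (-0.25)·(-0.25) + (0.75)·(0.75) + (0.75)·(0.75)) / 3 = 2.75/3 = 0.9167

S is symmetric (S[j,i] = S[i,j]). Assembling:

S = [[4.9167, -1.4167],
 [-1.4167, 0.9167]]


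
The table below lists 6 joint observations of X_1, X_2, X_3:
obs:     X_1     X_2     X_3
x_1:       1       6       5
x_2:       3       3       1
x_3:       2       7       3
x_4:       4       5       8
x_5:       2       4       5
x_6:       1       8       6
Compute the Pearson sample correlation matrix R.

Step 1 — column means:
  mean(X_1) = (1 + 3 + 2 + 4 + 2 + 1) / 6 = 13/6 = 2.1667
  mean(X_2) = (6 + 3 + 7 + 5 + 4 + 8) / 6 = 33/6 = 5.5
  mean(X_3) = (5 + 1 + 3 + 8 + 5 + 6) / 6 = 28/6 = 4.6667

Step 2 — sample variances and covariances s[i,j] = (1/(n-1)) · Σ_k (x_{k,i} - mean_i) · (x_{k,j} - mean_j), with n-1 = 5:
  s[X_1,X_1] = ((-1.1667)·(-1.1667) + (0.8333)·(0.8333) + (-0.1667)·(-0.1667) + (1.8333)·(1.8333) + (-0.1667)·(-0.1667) + (-1.1667)·(-1.1667)) / 5 = 6.8333/5 = 1.3667
  s[X_1,X_2] = ((-1.1667)·(0.5) + (0.8333)·(-2.5) + (-0.1667)·(1.5) + (1.8333)·(-0.5) + (-0.1667)·(-1.5) + (-1.1667)·(2.5)) / 5 = -6.5/5 = -1.3
  s[X_1,X_3] = ((-1.1667)·(0.3333) + (0.8333)·(-3.6667) + (-0.1667)·(-1.6667) + (1.8333)·(3.3333) + (-0.1667)·(0.3333) + (-1.1667)·(1.3333)) / 5 = 1.3333/5 = 0.2667
  s[X_2,X_2] = ((0.5)·(0.5) + (-2.5)·(-2.5) + (1.5)·(1.5) + (-0.5)·(-0.5) + (-1.5)·(-1.5) + (2.5)·(2.5)) / 5 = 17.5/5 = 3.5
  s[X_2,X_3] = ((0.5)·(0.3333) + (-2.5)·(-3.6667) + (1.5)·(-1.6667) + (-0.5)·(3.3333) + (-1.5)·(0.3333) + (2.5)·(1.3333)) / 5 = 8/5 = 1.6
  s[X_3,X_3] = ((0.3333)·(0.3333) + (-3.6667)·(-3.6667) + (-1.6667)·(-1.6667) + (3.3333)·(3.3333) + (0.3333)·(0.3333) + (1.3333)·(1.3333)) / 5 = 29.3333/5 = 5.8667
  Sample standard deviations s_i = √(s[i,i]):
  s(X_1) = √(1.3667) = 1.169
  s(X_2) = √(3.5) = 1.8708
  s(X_3) = √(5.8667) = 2.4221

Step 3 — r_{ij} = s_{ij} / (s_i · s_j):
  r[X_1,X_1] = 1 (diagonal).
  r[X_1,X_2] = -1.3 / (1.169 · 1.8708) = -1.3 / 2.1871 = -0.5944
  r[X_1,X_3] = 0.2667 / (1.169 · 2.4221) = 0.2667 / 2.8316 = 0.0942
  r[X_2,X_2] = 1 (diagonal).
  r[X_2,X_3] = 1.6 / (1.8708 · 2.4221) = 1.6 / 4.5314 = 0.3531
  r[X_3,X_3] = 1 (diagonal).

R is symmetric with unit diagonal. Assembling:

R = [[1, -0.5944, 0.0942],
 [-0.5944, 1, 0.3531],
 [0.0942, 0.3531, 1]]


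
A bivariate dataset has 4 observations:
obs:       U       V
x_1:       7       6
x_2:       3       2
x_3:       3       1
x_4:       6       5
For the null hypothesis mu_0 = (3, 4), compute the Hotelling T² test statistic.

Step 1 — sample mean vector:
  mean(U) = (7 + 3 + 3 + 6) / 4 = 19/4 = 4.75
  mean(V) = (6 + 2 + 1 + 5) / 4 = 14/4 = 3.5
  x̄ = (4.75, 3.5),  deviation x̄ - mu_0 = (4.75, 3.5) - (3, 4) = (1.75, -0.5).

Step 2 — sample covariance matrix, S[i,j] = (1/(n-1)) · Σ_k (x_{k,i} - mean_i) · (x_{k,j} - mean_j), divisor n-1 = 3:
  S[U,U] = ((2.25)·(2.25) + (-1.75)·(-1.75) + (-1.75)·(-1.75) + (1.25)·(1.25)) / 3 = 12.75/3 = 4.25
  S[U,V] = ((2.25)·(2.5) + (-1.75)·(-1.5) + (-1.75)·(-2.5) + (1.25)·(1.5)) / 3 = 14.5/3 = 4.8333
  S[V,V] = ((2.5)·(2.5) + (-1.5)·(-1.5) + (-2.5)·(-2.5) + (1.5)·(1.5)) / 3 = 17/3 = 5.6667
  S = [[4.25, 4.8333],
 [4.8333, 5.6667]].

Step 3 — invert S. det(S) = 4.25·5.6667 - (4.8333)² = 0.7222.
  S^{-1} = (1/det) · [[d, -b], [-b, a]] = [[7.8462, -6.6923],
 [-6.6923, 5.8846]].

Step 4 — quadratic form (x̄ - mu_0)^T · S^{-1} · (x̄ - mu_0):
  S^{-1} · (x̄ - mu_0) = (17.0769, -14.6538),
  (x̄ - mu_0)^T · [...] = (1.75)·(17.0769) + (-0.5)·(-14.6538) = 37.2115.

Step 5 — scale by n: T² = 4 · 37.2115 = 148.8462.

T² ≈ 148.8462


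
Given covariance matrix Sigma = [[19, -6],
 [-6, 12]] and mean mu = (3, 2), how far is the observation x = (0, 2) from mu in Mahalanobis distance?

Step 1 — centre the observation: (x - mu) = (-3, 0).

Step 2 — invert Sigma. det(Sigma) = 19·12 - (-6)² = 192.
  Sigma^{-1} = (1/det) · [[d, -b], [-b, a]] = [[0.0625, 0.0312],
 [0.0312, 0.099]].

Step 3 — form the quadratic (x - mu)^T · Sigma^{-1} · (x - mu):
  Sigma^{-1} · (x - mu) = (-0.1875, -0.0938).
  (x - mu)^T · [Sigma^{-1} · (x - mu)] = (-3)·(-0.1875) + (0)·(-0.0938) = 0.5625.

Step 4 — take square root: d = √(0.5625) ≈ 0.75.

d(x, mu) = √(0.5625) ≈ 0.75


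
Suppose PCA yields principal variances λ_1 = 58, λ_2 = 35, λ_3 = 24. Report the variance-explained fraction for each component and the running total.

Step 1 — total variance = trace(Sigma) = Σ λ_i = 58 + 35 + 24 = 117.

Step 2 — fraction explained by component i = λ_i / Σ λ:
  PC1: 58/117 = 0.4957
  PC2: 35/117 = 0.2991
  PC3: 24/117 = 0.2051

Step 3 — cumulative fraction after k components = (λ_1 + ... + λ_k) / Σ λ:
  k = 1: 58/117 = 0.4957
  k = 2: (58 + 35)/117 = 93/117 = 0.7949
  k = 3: (58 + 35 + 24)/117 = 117/117 = 1

Summary (fraction, with percent):

explained: PC1 0.4957 (49.57%), PC2 0.2991 (29.91%), PC3 0.2051 (20.51%);  cumulative: 0.4957, 0.7949, 1


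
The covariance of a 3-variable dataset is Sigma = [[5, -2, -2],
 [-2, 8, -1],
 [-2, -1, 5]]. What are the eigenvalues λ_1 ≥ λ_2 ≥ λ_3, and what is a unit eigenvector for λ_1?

Step 1 — characteristic polynomial p(λ) = det(λI - Sigma) = λ³ - tr·λ² + c_1·λ - det, where tr = trace, c_1 = sum of the principal 2×2 minors, det = det(Sigma):
  tr = 5 + 8 + 5 = 18,
  c_1 = (5·8 - (-2)²) + (5·5 - (-2)²) + (8·5 - (-1)²) = 36 + 21 + 39 = 96,
  det = 5·(8·5 - (-1)²) - (-2)·((-2)·5 - (-1)·(-2)) + (-2)·((-2)·(-1) - 8·(-2)) = 5·(39) - (-2)·(-12) + (-2)·(18) = 135.
  So p(λ) = λ³ - 18λ² + 96λ - 135.
Step 2 — look for an integer root (rational root theorem: any rational root is an integer divisor of 135). Testing λ = 9:
  p(9) = 729 - 1458 + 864 - 135 = 0  ✓
  Dividing out (λ - 9): p(λ) = (λ - 9)(λ² - 9λ + 15).
Step 3 — remaining eigenvalues from the quadratic λ² - 9λ + 15 = 0:
  Δ = 9² - 4·15 = 81 - 60 = 21,  λ = (9 ± √21)/2 = (9 ± 4.5826)/2 ≈ 6.7913 or 2.2087.
  Sorted: λ_1 = 9,  λ_2 = 6.7913,  λ_3 = 2.2087  (check: sum = 18 = tr ✓).

Step 4 — unit eigenvector for λ_1 = 9: v spans the null space of (Sigma - λ_1 I), whose rows are
  r_1 = (-4, -2, -2),  r_2 = (-2, -1, -1),  r_3 = (-2, -1, -4).
  v is orthogonal to every row, so take v ∝ r_1 × r_3 = ((-2)·(-4) - (-2)·(-1), (-2)·(-2) - (-4)·(-4), (-4)·(-1) - (-2)·(-2)) = (6, -12, 0).
  Rescale (divide by 6): u = (1, -2, 0).
  ||u|| = √((1)² + (-2)² + (0)²) = √(5) ≈ 2.2361,  v_1 = u/||u|| ≈ (0.4472, -0.8944, 0) (||v_1|| = 1).

λ_1 = 9,  λ_2 = 6.7913,  λ_3 = 2.2087;  v_1 ≈ (0.4472, -0.8944, 0)


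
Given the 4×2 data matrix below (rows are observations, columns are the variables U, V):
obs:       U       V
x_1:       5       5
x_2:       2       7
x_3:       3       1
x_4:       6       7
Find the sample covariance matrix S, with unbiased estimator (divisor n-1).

Step 1 — column means:
  mean(U) = (5 + 2 + 3 + 6) / 4 = 16/4 = 4
  mean(V) = (5 + 7 + 1 + 7) / 4 = 20/4 = 5

Step 2 — sample covariance S[i,j] = (1/(n-1)) · Σ_k (x_{k,i} - mean_i) · (x_{k,j} - mean_j), with n-1 = 3.
  S[U,U] = ((1)·(1) + (-2)·(-2) + (-1)·(-1) + (2)·(2)) / 3 = 10/3 = 3.3333
  S[U,V] = ((1)·(0) + (-2)·(2) + (-1)·(-4) + (2)·(2)) / 3 = 4/3 = 1.3333
  S[V,V] = ((0)·(0) + (2)·(2) + (-4)·(-4) + (2)·(2)) / 3 = 24/3 = 8

S is symmetric (S[j,i] = S[i,j]). Assembling:

S = [[3.3333, 1.3333],
 [1.3333, 8]]


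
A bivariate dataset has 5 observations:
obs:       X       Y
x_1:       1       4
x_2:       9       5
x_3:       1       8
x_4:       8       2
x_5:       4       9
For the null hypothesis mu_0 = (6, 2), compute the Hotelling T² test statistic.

Step 1 — sample mean vector:
  mean(X) = (1 + 9 + 1 + 8 + 4) / 5 = 23/5 = 4.6
  mean(Y) = (4 + 5 + 8 + 2 + 9) / 5 = 28/5 = 5.6
  x̄ = (4.6, 5.6),  deviation x̄ - mu_0 = (4.6, 5.6) - (6, 2) = (-1.4, 3.6).

Step 2 — sample covariance matrix, S[i,j] = (1/(n-1)) · Σ_k (x_{k,i} - mean_i) · (x_{k,j} - mean_j), divisor n-1 = 4:
  S[X,X] = ((-3.6)·(-3.6) + (4.4)·(4.4) + (-3.6)·(-3.6) + (3.4)·(3.4) + (-0.6)·(-0.6)) / 4 = 57.2/4 = 14.3
  S[X,Y] = ((-3.6)·(-1.6) + (4.4)·(-0.6) + (-3.6)·(2.4) + (3.4)·(-3.6) + (-0.6)·(3.4)) / 4 = -19.8/4 = -4.95
  S[Y,Y] = ((-1.6)·(-1.6) + (-0.6)·(-0.6) + (2.4)·(2.4) + (-3.6)·(-3.6) + (3.4)·(3.4)) / 4 = 33.2/4 = 8.3
  S = [[14.3, -4.95],
 [-4.95, 8.3]].

Step 3 — invert S. det(S) = 14.3·8.3 - (-4.95)² = 94.1875.
  S^{-1} = (1/det) · [[d, -b], [-b, a]] = [[0.0881, 0.0526],
 [0.0526, 0.1518]].

Step 4 — quadratic form (x̄ - mu_0)^T · S^{-1} · (x̄ - mu_0):
  S^{-1} · (x̄ - mu_0) = (0.0658, 0.473),
  (x̄ - mu_0)^T · [...] = (-1.4)·(0.0658) + (3.6)·(0.473) = 1.6106.

Step 5 — scale by n: T² = 5 · 1.6106 = 8.0531.

T² ≈ 8.0531


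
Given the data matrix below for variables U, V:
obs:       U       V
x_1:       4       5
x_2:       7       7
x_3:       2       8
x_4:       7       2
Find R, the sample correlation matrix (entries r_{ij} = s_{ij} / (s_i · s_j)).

Step 1 — column means:
  mean(U) = (4 + 7 + 2 + 7) / 4 = 20/4 = 5
  mean(V) = (5 + 7 + 8 + 2) / 4 = 22/4 = 5.5

Step 2 — sample variances and covariances s[i,j] = (1/(n-1)) · Σ_k (x_{k,i} - mean_i) · (x_{k,j} - mean_j), with n-1 = 3:
  s[U,U] = ((-1)·(-1) + (2)·(2) + (-3)·(-3) + (2)·(2)) / 3 = 18/3 = 6
  s[U,V] = ((-1)·(-0.5) + (2)·(1.5) + (-3)·(2.5) + (2)·(-3.5)) / 3 = -11/3 = -3.6667
  s[V,V] = ((-0.5)·(-0.5) + (1.5)·(1.5) + (2.5)·(2.5) + (-3.5)·(-3.5)) / 3 = 21/3 = 7
  Sample standard deviations s_i = √(s[i,i]):
  s(U) = √(6) = 2.4495
  s(V) = √(7) = 2.6458

Step 3 — r_{ij} = s_{ij} / (s_i · s_j):
  r[U,U] = 1 (diagonal).
  r[U,V] = -3.6667 / (2.4495 · 2.6458) = -3.6667 / 6.4807 = -0.5658
  r[V,V] = 1 (diagonal).

R is symmetric with unit diagonal. Assembling:

R = [[1, -0.5658],
 [-0.5658, 1]]


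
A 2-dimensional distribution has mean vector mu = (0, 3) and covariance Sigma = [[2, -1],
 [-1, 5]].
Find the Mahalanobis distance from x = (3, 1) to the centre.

Step 1 — centre the observation: (x - mu) = (3, -2).

Step 2 — invert Sigma. det(Sigma) = 2·5 - (-1)² = 9.
  Sigma^{-1} = (1/det) · [[d, -b], [-b, a]] = [[0.5556, 0.1111],
 [0.1111, 0.2222]].

Step 3 — form the quadratic (x - mu)^T · Sigma^{-1} · (x - mu):
  Sigma^{-1} · (x - mu) = (1.4444, -0.1111).
  (x - mu)^T · [Sigma^{-1} · (x - mu)] = (3)·(1.4444) + (-2)·(-0.1111) = 4.5556.

Step 4 — take square root: d = √(4.5556) ≈ 2.1344.

d(x, mu) = √(4.5556) ≈ 2.1344


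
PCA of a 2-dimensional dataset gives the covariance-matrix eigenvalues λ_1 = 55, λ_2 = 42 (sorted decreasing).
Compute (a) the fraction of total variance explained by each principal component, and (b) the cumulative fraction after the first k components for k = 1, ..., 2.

Step 1 — total variance = trace(Sigma) = Σ λ_i = 55 + 42 = 97.

Step 2 — fraction explained by component i = λ_i / Σ λ:
  PC1: 55/97 = 0.567
  PC2: 42/97 = 0.433

Step 3 — cumulative fraction after k components = (λ_1 + ... + λ_k) / Σ λ:
  k = 1: 55/97 = 0.567
  k = 2: (55 + 42)/97 = 97/97 = 1

Summary (fraction, with percent):

explained: PC1 0.567 (56.7%), PC2 0.433 (43.3%);  cumulative: 0.567, 1


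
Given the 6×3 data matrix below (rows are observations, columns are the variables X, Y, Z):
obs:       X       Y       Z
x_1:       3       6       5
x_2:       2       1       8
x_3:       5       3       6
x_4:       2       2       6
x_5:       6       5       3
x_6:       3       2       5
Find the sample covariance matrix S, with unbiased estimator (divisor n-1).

Step 1 — column means:
  mean(X) = (3 + 2 + 5 + 2 + 6 + 3) / 6 = 21/6 = 3.5
  mean(Y) = (6 + 1 + 3 + 2 + 5 + 2) / 6 = 19/6 = 3.1667
  mean(Z) = (5 + 8 + 6 + 6 + 3 + 5) / 6 = 33/6 = 5.5

Step 2 — sample covariance S[i,j] = (1/(n-1)) · Σ_k (x_{k,i} - mean_i) · (x_{k,j} - mean_j), with n-1 = 5.
  S[X,X] = ((-0.5)·(-0.5) + (-1.5)·(-1.5) + (1.5)·(1.5) + (-1.5)·(-1.5) + (2.5)·(2.5) + (-0.5)·(-0.5)) / 5 = 13.5/5 = 2.7
  S[X,Y] = ((-0.5)·(2.8333) + (-1.5)·(-2.1667) + (1.5)·(-0.1667) + (-1.5)·(-1.1667) + (2.5)·(1.8333) + (-0.5)·(-1.1667)) / 5 = 8.5/5 = 1.7
  S[X,Z] = ((-0.5)·(-0.5) + (-1.5)·(2.5) + (1.5)·(0.5) + (-1.5)·(0.5) + (2.5)·(-2.5) + (-0.5)·(-0.5)) / 5 = -9.5/5 = -1.9
  S[Y,Y] = ((2.8333)·(2.8333) + (-2.1667)·(-2.1667) + (-0.1667)·(-0.1667) + (-1.1667)·(-1.1667) + (1.8333)·(1.8333) + (-1.1667)·(-1.1667)) / 5 = 18.8333/5 = 3.7667
  S[Y,Z] = ((2.8333)·(-0.5) + (-2.1667)·(2.5) + (-0.1667)·(0.5) + (-1.1667)·(0.5) + (1.8333)·(-2.5) + (-1.1667)·(-0.5)) / 5 = -11.5/5 = -2.3
  S[Z,Z] = ((-0.5)·(-0.5) + (2.5)·(2.5) + (0.5)·(0.5) + (0.5)·(0.5) + (-2.5)·(-2.5) + (-0.5)·(-0.5)) / 5 = 13.5/5 = 2.7

S is symmetric (S[j,i] = S[i,j]). Assembling:

S = [[2.7, 1.7, -1.9],
 [1.7, 3.7667, -2.3],
 [-1.9, -2.3, 2.7]]


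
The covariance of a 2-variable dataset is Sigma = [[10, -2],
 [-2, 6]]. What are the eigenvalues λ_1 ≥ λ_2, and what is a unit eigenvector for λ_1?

Step 1 — characteristic polynomial of 2×2 Sigma:
  det(Sigma - λI) = λ² - trace · λ + det = 0.
  trace = 10 + 6 = 16, det = 10·6 - (-2)² = 56.
Step 2 — discriminant:
  Δ = trace² - 4·det = 256 - 224 = 32.
Step 3 — eigenvalues:
  λ = (trace ± √Δ)/2 = (16 ± 5.6569)/2,
  λ_1 = 10.8284,  λ_2 = 5.1716.

Step 4 — unit eigenvector for λ_1: solve (Sigma - λ_1 I)v = 0. First row:
  (10 - 10.8284)·v_x + (-2)·v_y = 0, i.e. (-0.8284)·v_x + (-2)·v_y = 0,
  so v ∝ (b, λ_1 - a) = (-2, 0.8284); multiply by -1 so the first entry is positive: u = (2, -0.8284).
  ||u|| = √((2)² + (-0.8284)²) = √(4.6863) ≈ 2.1648,
  v_1 = u/||u|| ≈ (0.9239, -0.3827) (||v_1|| = 1).

λ_1 = 10.8284,  λ_2 = 5.1716;  v_1 ≈ (0.9239, -0.3827)


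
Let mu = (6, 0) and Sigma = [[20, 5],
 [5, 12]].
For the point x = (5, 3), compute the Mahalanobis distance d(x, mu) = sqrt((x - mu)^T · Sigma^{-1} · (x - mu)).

Step 1 — centre the observation: (x - mu) = (-1, 3).

Step 2 — invert Sigma. det(Sigma) = 20·12 - (5)² = 215.
  Sigma^{-1} = (1/det) · [[d, -b], [-b, a]] = [[0.0558, -0.0233],
 [-0.0233, 0.093]].

Step 3 — form the quadratic (x - mu)^T · Sigma^{-1} · (x - mu):
  Sigma^{-1} · (x - mu) = (-0.1256, 0.3023).
  (x - mu)^T · [Sigma^{-1} · (x - mu)] = (-1)·(-0.1256) + (3)·(0.3023) = 1.0326.

Step 4 — take square root: d = √(1.0326) ≈ 1.0161.

d(x, mu) = √(1.0326) ≈ 1.0161


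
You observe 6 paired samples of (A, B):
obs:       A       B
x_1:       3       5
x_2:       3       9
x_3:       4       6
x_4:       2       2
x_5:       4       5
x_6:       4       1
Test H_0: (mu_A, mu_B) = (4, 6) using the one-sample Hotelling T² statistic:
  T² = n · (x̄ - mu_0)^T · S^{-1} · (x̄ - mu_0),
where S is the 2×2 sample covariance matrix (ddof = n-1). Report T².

Step 1 — sample mean vector:
  mean(A) = (3 + 3 + 4 + 2 + 4 + 4) / 6 = 20/6 = 3.3333
  mean(B) = (5 + 9 + 6 + 2 + 5 + 1) / 6 = 28/6 = 4.6667
  x̄ = (3.3333, 4.6667),  deviation x̄ - mu_0 = (3.3333, 4.6667) - (4, 6) = (-0.6667, -1.3333).

Step 2 — sample covariance matrix, S[i,j] = (1/(n-1)) · Σ_k (x_{k,i} - mean_i) · (x_{k,j} - mean_j), divisor n-1 = 5:
  S[A,A] = ((-0.3333)·(-0.3333) + (-0.3333)·(-0.3333) + (0.6667)·(0.6667) + (-1.3333)·(-1.3333) + (0.6667)·(0.6667) + (0.6667)·(0.6667)) / 5 = 3.3333/5 = 0.6667
  S[A,B] = ((-0.3333)·(0.3333) + (-0.3333)·(4.3333) + (0.6667)·(1.3333) + (-1.3333)·(-2.6667) + (0.6667)·(0.3333) + (0.6667)·(-3.6667)) / 5 = 0.6667/5 = 0.1333
  S[B,B] = ((0.3333)·(0.3333) + (4.3333)·(4.3333) + (1.3333)·(1.3333) + (-2.6667)·(-2.6667) + (0.3333)·(0.3333) + (-3.6667)·(-3.6667)) / 5 = 41.3333/5 = 8.2667
  S = [[0.6667, 0.1333],
 [0.1333, 8.2667]].

Step 3 — invert S. det(S) = 0.6667·8.2667 - (0.1333)² = 5.4933.
  S^{-1} = (1/det) · [[d, -b], [-b, a]] = [[1.5049, -0.0243],
 [-0.0243, 0.1214]].

Step 4 — quadratic form (x̄ - mu_0)^T · S^{-1} · (x̄ - mu_0):
  S^{-1} · (x̄ - mu_0) = (-0.9709, -0.1456),
  (x̄ - mu_0)^T · [...] = (-0.6667)·(-0.9709) + (-1.3333)·(-0.1456) = 0.8414.

Step 5 — scale by n: T² = 6 · 0.8414 = 5.0485.

T² ≈ 5.0485


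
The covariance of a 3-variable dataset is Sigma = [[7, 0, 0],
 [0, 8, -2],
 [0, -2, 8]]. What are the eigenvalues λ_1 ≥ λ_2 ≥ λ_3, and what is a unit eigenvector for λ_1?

Step 1 — characteristic polynomial p(λ) = det(λI - Sigma) = λ³ - tr·λ² + c_1·λ - det, where tr = trace, c_1 = sum of the principal 2×2 minors, det = det(Sigma):
  tr = 7 + 8 + 8 = 23,
  c_1 = (7·8 - (0)²) + (7·8 - (0)²) + (8·8 - (-2)²) = 56 + 56 + 60 = 172,
  det = 7·(8·8 - (-2)²) - (0)·((0)·8 - (-2)·(0)) + (0)·((0)·(-2) - 8·(0)) = 7·(60) - (0)·(0) + (0)·(0) = 420.
  So p(λ) = λ³ - 23λ² + 172λ - 420.
Step 2 — look for an integer root (rational root theorem: any rational root is an integer divisor of 420). Testing λ = 6:
  p(6) = 216 - 828 + 1032 - 420 = 0  ✓
  Dividing out (λ - 6): p(λ) = (λ - 6)(λ² - 17λ + 70).
Step 3 — remaining eigenvalues from the quadratic λ² - 17λ + 70 = 0:
  Δ = 17² - 4·70 = 289 - 280 = 9,  λ = (17 ± √9)/2 = (17 ± 3)/2 = 10 or 7.
  Sorted: λ_1 = 10,  λ_2 = 7,  λ_3 = 6  (check: sum = 23 = tr ✓).

Step 4 — unit eigenvector for λ_1 = 10: v spans the null space of (Sigma - λ_1 I), whose rows are
  r_1 = (-3, 0, 0),  r_2 = (0, -2, -2),  r_3 = (0, -2, -2).
  v is orthogonal to every row, so take v ∝ r_1 × r_2 = ((0)·(-2) - (0)·(-2), (0)·(0) - (-3)·(-2), (-3)·(-2) - (0)·(0)) = (0, -6, 6).
  Rescale (divide by 6; multiply by -1 so the first nonzero entry is positive): u = (0, 1, -1).
  ||u|| = √((0)² + (1)² + (-1)²) = √(2) ≈ 1.4142,  v_1 = u/||u|| ≈ (0, 0.7071, -0.7071) (||v_1|| = 1).

λ_1 = 10,  λ_2 = 7,  λ_3 = 6;  v_1 ≈ (0, 0.7071, -0.7071)


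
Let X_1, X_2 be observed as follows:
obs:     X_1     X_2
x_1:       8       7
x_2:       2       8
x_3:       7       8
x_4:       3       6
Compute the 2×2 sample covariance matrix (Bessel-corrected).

Step 1 — column means:
  mean(X_1) = (8 + 2 + 7 + 3) / 4 = 20/4 = 5
  mean(X_2) = (7 + 8 + 8 + 6) / 4 = 29/4 = 7.25

Step 2 — sample covariance S[i,j] = (1/(n-1)) · Σ_k (x_{k,i} - mean_i) · (x_{k,j} - mean_j), with n-1 = 3.
  S[X_1,X_1] = ((3)·(3) + (-3)·(-3) + (2)·(2) + (-2)·(-2)) / 3 = 26/3 = 8.6667
  S[X_1,X_2] = ((3)·(-0.25) + (-3)·(0.75) + (2)·(0.75) + (-2)·(-1.25)) / 3 = 1/3 = 0.3333
  S[X_2,X_2] = ((-0.25)·(-0.25) + (0.75)·(0.75) + (0.75)·(0.75) + (-1.25)·(-1.25)) / 3 = 2.75/3 = 0.9167

S is symmetric (S[j,i] = S[i,j]). Assembling:

S = [[8.6667, 0.3333],
 [0.3333, 0.9167]]


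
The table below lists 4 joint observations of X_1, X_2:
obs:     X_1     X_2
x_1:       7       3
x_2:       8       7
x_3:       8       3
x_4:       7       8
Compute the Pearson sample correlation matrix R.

Step 1 — column means:
  mean(X_1) = (7 + 8 + 8 + 7) / 4 = 30/4 = 7.5
  mean(X_2) = (3 + 7 + 3 + 8) / 4 = 21/4 = 5.25

Step 2 — sample variances and covariances s[i,j] = (1/(n-1)) · Σ_k (x_{k,i} - mean_i) · (x_{k,j} - mean_j), with n-1 = 3:
  s[X_1,X_1] = ((-0.5)·(-0.5) + (0.5)·(0.5) + (0.5)·(0.5) + (-0.5)·(-0.5)) / 3 = 1/3 = 0.3333
  s[X_1,X_2] = ((-0.5)·(-2.25) + (0.5)·(1.75) + (0.5)·(-2.25) + (-0.5)·(2.75)) / 3 = -0.5/3 = -0.1667
  s[X_2,X_2] = ((-2.25)·(-2.25) + (1.75)·(1.75) + (-2.25)·(-2.25) + (2.75)·(2.75)) / 3 = 20.75/3 = 6.9167
  Sample standard deviations s_i = √(s[i,i]):
  s(X_1) = √(0.3333) = 0.5774
  s(X_2) = √(6.9167) = 2.63

Step 3 — r_{ij} = s_{ij} / (s_i · s_j):
  r[X_1,X_1] = 1 (diagonal).
  r[X_1,X_2] = -0.1667 / (0.5774 · 2.63) = -0.1667 / 1.5184 = -0.1098
  r[X_2,X_2] = 1 (diagonal).

R is symmetric with unit diagonal. Assembling:

R = [[1, -0.1098],
 [-0.1098, 1]]


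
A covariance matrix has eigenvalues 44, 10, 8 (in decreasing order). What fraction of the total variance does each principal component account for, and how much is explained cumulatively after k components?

Step 1 — total variance = trace(Sigma) = Σ λ_i = 44 + 10 + 8 = 62.

Step 2 — fraction explained by component i = λ_i / Σ λ:
  PC1: 44/62 = 0.7097
  PC2: 10/62 = 0.1613
  PC3: 8/62 = 0.129

Step 3 — cumulative fraction after k components = (λ_1 + ... + λ_k) / Σ λ:
  k = 1: 44/62 = 0.7097
  k = 2: (44 + 10)/62 = 54/62 = 0.871
  k = 3: (44 + 10 + 8)/62 = 62/62 = 1

Summary (fraction, with percent):

explained: PC1 0.7097 (70.97%), PC2 0.1613 (16.13%), PC3 0.129 (12.9%);  cumulative: 0.7097, 0.871, 1


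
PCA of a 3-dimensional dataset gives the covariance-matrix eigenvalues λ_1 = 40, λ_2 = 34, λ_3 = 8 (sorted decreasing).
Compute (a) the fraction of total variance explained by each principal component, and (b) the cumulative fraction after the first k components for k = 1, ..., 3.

Step 1 — total variance = trace(Sigma) = Σ λ_i = 40 + 34 + 8 = 82.

Step 2 — fraction explained by component i = λ_i / Σ λ:
  PC1: 40/82 = 0.4878
  PC2: 34/82 = 0.4146
  PC3: 8/82 = 0.0976

Step 3 — cumulative fraction after k components = (λ_1 + ... + λ_k) / Σ λ:
  k = 1: 40/82 = 0.4878
  k = 2: (40 + 34)/82 = 74/82 = 0.9024
  k = 3: (40 + 34 + 8)/82 = 82/82 = 1

Summary (fraction, with percent):

explained: PC1 0.4878 (48.78%), PC2 0.4146 (41.46%), PC3 0.0976 (9.76%);  cumulative: 0.4878, 0.9024, 1
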